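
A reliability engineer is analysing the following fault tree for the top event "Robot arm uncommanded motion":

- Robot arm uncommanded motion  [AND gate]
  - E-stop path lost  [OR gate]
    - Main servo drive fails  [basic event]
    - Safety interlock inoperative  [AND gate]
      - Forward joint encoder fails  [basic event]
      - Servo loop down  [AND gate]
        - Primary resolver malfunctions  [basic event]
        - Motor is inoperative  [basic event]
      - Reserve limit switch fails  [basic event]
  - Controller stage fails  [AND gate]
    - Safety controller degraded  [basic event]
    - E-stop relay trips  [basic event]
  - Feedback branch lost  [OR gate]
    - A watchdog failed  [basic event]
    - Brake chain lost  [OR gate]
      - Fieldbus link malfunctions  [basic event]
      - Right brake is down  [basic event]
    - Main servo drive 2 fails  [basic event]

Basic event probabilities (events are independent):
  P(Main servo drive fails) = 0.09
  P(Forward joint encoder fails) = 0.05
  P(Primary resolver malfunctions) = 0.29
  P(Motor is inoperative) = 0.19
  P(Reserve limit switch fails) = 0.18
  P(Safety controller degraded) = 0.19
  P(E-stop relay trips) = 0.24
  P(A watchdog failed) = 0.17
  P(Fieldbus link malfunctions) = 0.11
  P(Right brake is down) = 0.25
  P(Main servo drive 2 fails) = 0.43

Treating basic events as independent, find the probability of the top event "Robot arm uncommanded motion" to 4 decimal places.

P(Servo loop down) [AND] = 0.29 × 0.19 = 0.055100
P(Safety interlock inoperative) [AND] = 0.05 × 0.055100 × 0.18 = 0.000496
P(E-stop path lost) [OR] = 1 − (1−0.09) × (1−0.000496) = 0.090451
P(Controller stage fails) [AND] = 0.19 × 0.24 = 0.045600
P(Brake chain lost) [OR] = 1 − (1−0.11) × (1−0.25) = 0.332500
P(Feedback branch lost) [OR] = 1 − (1−0.17) × (1−0.332500) × (1−0.43) = 0.684206
P(Robot arm uncommanded motion) [AND] = 0.090451 × 0.045600 × 0.684206 = 0.002822
Rounded to 4 decimal places: P(Robot arm uncommanded motion) ≈ 0.0028.

0.0028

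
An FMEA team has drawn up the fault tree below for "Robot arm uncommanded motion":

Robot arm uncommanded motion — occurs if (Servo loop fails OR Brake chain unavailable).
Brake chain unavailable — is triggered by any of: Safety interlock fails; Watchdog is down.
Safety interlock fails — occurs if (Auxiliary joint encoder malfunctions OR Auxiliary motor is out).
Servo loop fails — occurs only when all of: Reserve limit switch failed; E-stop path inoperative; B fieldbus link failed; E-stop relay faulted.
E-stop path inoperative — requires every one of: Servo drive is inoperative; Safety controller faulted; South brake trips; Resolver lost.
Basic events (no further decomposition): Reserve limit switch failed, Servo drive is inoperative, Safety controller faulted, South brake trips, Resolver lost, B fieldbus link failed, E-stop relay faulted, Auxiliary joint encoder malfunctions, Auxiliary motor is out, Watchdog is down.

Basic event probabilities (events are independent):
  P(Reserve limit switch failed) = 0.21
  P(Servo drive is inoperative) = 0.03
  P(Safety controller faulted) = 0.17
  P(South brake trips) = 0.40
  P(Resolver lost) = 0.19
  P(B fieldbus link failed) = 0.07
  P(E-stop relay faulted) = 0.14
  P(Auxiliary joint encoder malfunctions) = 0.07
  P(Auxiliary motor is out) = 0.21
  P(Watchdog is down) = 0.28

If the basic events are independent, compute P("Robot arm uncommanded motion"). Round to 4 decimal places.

0.4710

P(E-stop path inoperative) [AND] = 0.03 × 0.17 × 0.40 × 0.19 = 0.000388
P(Servo loop fails) [AND] = 0.21 × 0.000388 × 0.07 × 0.14 = 0.000001
P(Safety interlock fails) [OR] = 1 − (1−0.07) × (1−0.21) = 0.265300
P(Brake chain unavailable) [OR] = 1 − (1−0.265300) × (1−0.28) = 0.471016
P(Robot arm uncommanded motion) [OR] = 1 − (1−0.000001) × (1−0.471016) = 0.471017
Rounded to 4 decimal places: P(Robot arm uncommanded motion) ≈ 0.4710.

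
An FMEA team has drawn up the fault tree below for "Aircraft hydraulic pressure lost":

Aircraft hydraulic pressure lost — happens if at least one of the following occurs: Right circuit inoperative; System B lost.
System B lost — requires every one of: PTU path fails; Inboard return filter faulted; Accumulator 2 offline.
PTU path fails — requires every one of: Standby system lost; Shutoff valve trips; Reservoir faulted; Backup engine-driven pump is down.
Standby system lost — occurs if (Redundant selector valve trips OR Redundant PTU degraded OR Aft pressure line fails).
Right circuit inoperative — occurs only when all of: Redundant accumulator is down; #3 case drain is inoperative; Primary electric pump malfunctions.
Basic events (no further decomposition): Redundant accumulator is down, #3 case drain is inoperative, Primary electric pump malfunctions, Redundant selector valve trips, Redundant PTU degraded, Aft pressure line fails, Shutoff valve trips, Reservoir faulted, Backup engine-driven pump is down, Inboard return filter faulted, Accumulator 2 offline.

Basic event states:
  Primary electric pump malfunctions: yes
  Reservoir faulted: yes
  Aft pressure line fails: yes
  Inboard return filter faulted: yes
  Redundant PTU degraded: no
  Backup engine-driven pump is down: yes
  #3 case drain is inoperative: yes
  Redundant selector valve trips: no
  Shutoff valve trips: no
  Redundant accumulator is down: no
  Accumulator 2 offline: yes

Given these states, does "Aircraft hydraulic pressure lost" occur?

Right circuit inoperative [AND]: Redundant accumulator is down=not, #3 case drain is inoperative=occurs, Primary electric pump malfunctions=occurs → not all inputs occur → does not occur.
Standby system lost [OR]: Redundant selector valve trips=not, Redundant PTU degraded=not, Aft pressure line fails=occurs → at least one input occurs → occurs.
PTU path fails [AND]: Standby system lost=occurs, Shutoff valve trips=not, Reservoir faulted=occurs, Backup engine-driven pump is down=occurs → not all inputs occur → does not occur.
System B lost [AND]: PTU path fails=not, Inboard return filter faulted=occurs, Accumulator 2 offline=occurs → not all inputs occur → does not occur.
Aircraft hydraulic pressure lost [OR]: Right circuit inoperative=not, System B lost=not → no input occurs → does not occur.

No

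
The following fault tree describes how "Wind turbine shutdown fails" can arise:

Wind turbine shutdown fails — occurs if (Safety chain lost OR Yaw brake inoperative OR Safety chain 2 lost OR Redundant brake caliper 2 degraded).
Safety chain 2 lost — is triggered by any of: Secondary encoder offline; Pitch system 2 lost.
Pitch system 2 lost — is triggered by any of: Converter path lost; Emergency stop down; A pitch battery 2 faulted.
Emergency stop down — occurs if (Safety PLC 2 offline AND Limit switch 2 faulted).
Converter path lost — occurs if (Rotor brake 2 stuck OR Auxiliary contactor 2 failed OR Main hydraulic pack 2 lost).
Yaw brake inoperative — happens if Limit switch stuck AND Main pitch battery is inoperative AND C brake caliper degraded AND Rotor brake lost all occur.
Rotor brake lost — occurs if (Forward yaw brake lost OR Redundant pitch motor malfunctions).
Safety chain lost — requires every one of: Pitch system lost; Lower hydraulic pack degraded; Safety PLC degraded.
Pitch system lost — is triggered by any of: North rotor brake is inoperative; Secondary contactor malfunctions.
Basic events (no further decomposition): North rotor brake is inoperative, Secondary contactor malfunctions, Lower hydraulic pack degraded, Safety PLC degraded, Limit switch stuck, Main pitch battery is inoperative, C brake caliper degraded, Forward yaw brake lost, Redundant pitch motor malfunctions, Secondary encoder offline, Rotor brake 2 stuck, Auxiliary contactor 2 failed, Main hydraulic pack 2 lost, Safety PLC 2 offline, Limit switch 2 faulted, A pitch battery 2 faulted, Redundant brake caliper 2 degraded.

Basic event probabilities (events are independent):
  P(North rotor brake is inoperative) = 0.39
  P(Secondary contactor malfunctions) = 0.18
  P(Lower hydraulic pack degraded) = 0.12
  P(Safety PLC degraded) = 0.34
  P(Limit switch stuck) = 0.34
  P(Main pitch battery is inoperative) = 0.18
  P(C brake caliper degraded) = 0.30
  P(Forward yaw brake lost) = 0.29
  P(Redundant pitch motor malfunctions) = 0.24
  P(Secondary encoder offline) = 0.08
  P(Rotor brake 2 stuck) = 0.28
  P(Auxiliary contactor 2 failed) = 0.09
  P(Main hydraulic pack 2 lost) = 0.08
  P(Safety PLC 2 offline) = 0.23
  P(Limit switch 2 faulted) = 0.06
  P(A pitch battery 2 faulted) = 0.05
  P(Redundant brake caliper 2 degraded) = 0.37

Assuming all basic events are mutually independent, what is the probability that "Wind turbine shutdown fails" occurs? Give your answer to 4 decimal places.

P(Pitch system lost) [OR] = 1 − (1−0.39) × (1−0.18) = 0.499800
P(Safety chain lost) [AND] = 0.499800 × 0.12 × 0.34 = 0.020392
P(Rotor brake lost) [OR] = 1 − (1−0.29) × (1−0.24) = 0.460400
P(Yaw brake inoperative) [AND] = 0.34 × 0.18 × 0.30 × 0.460400 = 0.008453
P(Converter path lost) [OR] = 1 − (1−0.28) × (1−0.09) × (1−0.08) = 0.397216
P(Emergency stop down) [AND] = 0.23 × 0.06 = 0.013800
P(Pitch system 2 lost) [OR] = 1 − (1−0.397216) × (1−0.013800) × (1−0.05) = 0.435258
P(Safety chain 2 lost) [OR] = 1 − (1−0.08) × (1−0.435258) = 0.480437
P(Wind turbine shutdown fails) [OR] = 1 − (1−0.020392) × (1−0.008453) × (1−0.480437) × (1−0.37) = 0.682061
Rounded to 4 decimal places: P(Wind turbine shutdown fails) ≈ 0.6821.

0.6821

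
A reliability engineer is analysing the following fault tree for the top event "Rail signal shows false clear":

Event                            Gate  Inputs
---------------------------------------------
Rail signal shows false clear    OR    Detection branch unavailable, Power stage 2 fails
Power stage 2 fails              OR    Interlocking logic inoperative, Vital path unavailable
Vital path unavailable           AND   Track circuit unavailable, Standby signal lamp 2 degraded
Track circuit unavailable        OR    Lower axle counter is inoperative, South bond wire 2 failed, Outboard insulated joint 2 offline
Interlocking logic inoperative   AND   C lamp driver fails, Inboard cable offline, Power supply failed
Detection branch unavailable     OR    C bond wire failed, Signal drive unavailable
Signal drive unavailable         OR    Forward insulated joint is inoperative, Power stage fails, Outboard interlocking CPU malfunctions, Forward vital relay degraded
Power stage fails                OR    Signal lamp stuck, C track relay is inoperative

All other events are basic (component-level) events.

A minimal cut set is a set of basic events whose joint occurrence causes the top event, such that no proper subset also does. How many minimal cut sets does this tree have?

10

Power stage fails [OR]: union of children's cut sets → 2 cut set(s).
Signal drive unavailable [OR]: union of children's cut sets → 5 cut set(s).
Detection branch unavailable [OR]: union of children's cut sets → 6 cut set(s).
Interlocking logic inoperative [AND]: one cut set from each child combined → 1 × 1 × 1 = 1 cut set(s).
Track circuit unavailable [OR]: union of children's cut sets → 3 cut set(s).
Vital path unavailable [AND]: one cut set from each child combined → 3 × 1 = 3 cut set(s).
Power stage 2 fails [OR]: union of children's cut sets → 4 cut set(s).
Rail signal shows false clear [OR]: union of children's cut sets → 10 cut set(s).
Minimal cut sets: {C bond wire failed}; {Forward insulated joint is inoperative}; {Signal lamp stuck}; {C track relay is inoperative}; {Outboard interlocking CPU malfunctions}; {Forward vital relay degraded}; {C lamp driver fails, Inboard cable offline, Power supply failed}; {Lower axle counter is inoperative, Standby signal lamp 2 degraded}; {South bond wire 2 failed, Standby signal lamp 2 degraded}; {Outboard insulated joint 2 offline, Standby signal lamp 2 degraded}.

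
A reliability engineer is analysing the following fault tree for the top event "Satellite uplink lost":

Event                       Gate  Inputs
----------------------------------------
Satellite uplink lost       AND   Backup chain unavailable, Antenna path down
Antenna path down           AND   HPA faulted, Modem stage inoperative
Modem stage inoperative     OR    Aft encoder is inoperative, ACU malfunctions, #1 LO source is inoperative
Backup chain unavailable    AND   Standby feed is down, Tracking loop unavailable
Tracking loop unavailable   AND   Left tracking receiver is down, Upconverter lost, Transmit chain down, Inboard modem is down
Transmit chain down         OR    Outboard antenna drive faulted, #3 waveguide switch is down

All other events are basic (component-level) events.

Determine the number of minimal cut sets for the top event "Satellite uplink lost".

Transmit chain down [OR]: union of children's cut sets → 2 cut set(s).
Tracking loop unavailable [AND]: one cut set from each child combined → 1 × 1 × 2 × 1 = 2 cut set(s).
Backup chain unavailable [AND]: one cut set from each child combined → 1 × 2 = 2 cut set(s).
Modem stage inoperative [OR]: union of children's cut sets → 3 cut set(s).
Antenna path down [AND]: one cut set from each child combined → 1 × 3 = 3 cut set(s).
Satellite uplink lost [AND]: one cut set from each child combined → 2 × 3 = 6 cut set(s).
Minimal cut sets: {Aft encoder is inoperative, HPA faulted, Inboard modem is down, Left tracking receiver is down, Outboard antenna drive faulted, Standby feed is down, Upconverter lost}; {ACU malfunctions, HPA faulted, Inboard modem is down, Left tracking receiver is down, Outboard antenna drive faulted, Standby feed is down, Upconverter lost}; {#1 LO source is inoperative, HPA faulted, Inboard modem is down, Left tracking receiver is down, Outboard antenna drive faulted, Standby feed is down, Upconverter lost}; {#3 waveguide switch is down, Aft encoder is inoperative, HPA faulted, Inboard modem is down, Left tracking receiver is down, Standby feed is down, Upconverter lost}; {#3 waveguide switch is down, ACU malfunctions, HPA faulted, Inboard modem is down, Left tracking receiver is down, Standby feed is down, Upconverter lost}; {#1 LO source is inoperative, #3 waveguide switch is down, HPA faulted, Inboard modem is down, Left tracking receiver is down, Standby feed is down, Upconverter lost}.

6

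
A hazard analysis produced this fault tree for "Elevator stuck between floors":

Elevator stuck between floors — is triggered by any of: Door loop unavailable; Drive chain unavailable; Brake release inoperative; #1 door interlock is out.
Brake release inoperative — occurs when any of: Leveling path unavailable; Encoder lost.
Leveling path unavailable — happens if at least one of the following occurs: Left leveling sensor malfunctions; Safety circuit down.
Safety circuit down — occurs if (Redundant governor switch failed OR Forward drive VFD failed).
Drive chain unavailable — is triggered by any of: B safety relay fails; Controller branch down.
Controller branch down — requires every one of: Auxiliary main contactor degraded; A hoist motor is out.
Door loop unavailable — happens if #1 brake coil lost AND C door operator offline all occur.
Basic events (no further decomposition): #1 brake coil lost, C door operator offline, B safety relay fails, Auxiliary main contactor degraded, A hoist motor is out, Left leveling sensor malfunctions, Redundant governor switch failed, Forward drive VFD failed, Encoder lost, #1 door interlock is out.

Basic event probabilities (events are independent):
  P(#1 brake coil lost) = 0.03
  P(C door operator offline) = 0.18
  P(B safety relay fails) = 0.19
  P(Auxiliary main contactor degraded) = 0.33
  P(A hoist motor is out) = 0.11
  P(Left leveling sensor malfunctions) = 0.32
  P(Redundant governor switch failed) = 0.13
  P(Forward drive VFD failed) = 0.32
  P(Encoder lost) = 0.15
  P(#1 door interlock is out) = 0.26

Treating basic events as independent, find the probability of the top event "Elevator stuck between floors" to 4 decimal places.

0.8035

P(Door loop unavailable) [AND] = 0.03 × 0.18 = 0.005400
P(Controller branch down) [AND] = 0.33 × 0.11 = 0.036300
P(Drive chain unavailable) [OR] = 1 − (1−0.19) × (1−0.036300) = 0.219403
P(Safety circuit down) [OR] = 1 − (1−0.13) × (1−0.32) = 0.408400
P(Leveling path unavailable) [OR] = 1 − (1−0.32) × (1−0.408400) = 0.597712
P(Brake release inoperative) [OR] = 1 − (1−0.597712) × (1−0.15) = 0.658055
P(Elevator stuck between floors) [OR] = 1 − (1−0.005400) × (1−0.219403) × (1−0.658055) × (1−0.26) = 0.803545
Rounded to 4 decimal places: P(Elevator stuck between floors) ≈ 0.8035.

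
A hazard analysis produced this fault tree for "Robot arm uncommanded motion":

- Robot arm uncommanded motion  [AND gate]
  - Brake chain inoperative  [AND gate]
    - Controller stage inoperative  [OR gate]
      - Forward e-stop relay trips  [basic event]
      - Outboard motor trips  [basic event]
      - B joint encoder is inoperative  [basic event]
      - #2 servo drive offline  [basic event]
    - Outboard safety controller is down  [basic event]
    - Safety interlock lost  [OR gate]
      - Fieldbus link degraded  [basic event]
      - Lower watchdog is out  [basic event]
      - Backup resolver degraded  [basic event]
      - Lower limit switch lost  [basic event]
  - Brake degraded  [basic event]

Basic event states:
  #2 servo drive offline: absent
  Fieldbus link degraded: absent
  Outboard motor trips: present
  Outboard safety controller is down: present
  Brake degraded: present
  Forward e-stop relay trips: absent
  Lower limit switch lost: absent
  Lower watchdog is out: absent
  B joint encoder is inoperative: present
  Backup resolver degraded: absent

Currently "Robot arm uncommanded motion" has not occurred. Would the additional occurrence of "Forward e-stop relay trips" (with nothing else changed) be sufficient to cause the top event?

No

Counterfactual: set "Forward e-stop relay trips" to occurred.
Controller stage inoperative [OR]: Forward e-stop relay trips=occurs, Outboard motor trips=occurs, B joint encoder is inoperative=occurs, #2 servo drive offline=not → at least one input occurs → occurs.
Safety interlock lost [OR]: Fieldbus link degraded=not, Lower watchdog is out=not, Backup resolver degraded=not, Lower limit switch lost=not → no input occurs → does not occur.
Brake chain inoperative [AND]: Controller stage inoperative=occurs, Outboard safety controller is down=occurs, Safety interlock lost=not → not all inputs occur → does not occur.
Robot arm uncommanded motion [AND]: Brake chain inoperative=not, Brake degraded=occurs → not all inputs occur → does not occur.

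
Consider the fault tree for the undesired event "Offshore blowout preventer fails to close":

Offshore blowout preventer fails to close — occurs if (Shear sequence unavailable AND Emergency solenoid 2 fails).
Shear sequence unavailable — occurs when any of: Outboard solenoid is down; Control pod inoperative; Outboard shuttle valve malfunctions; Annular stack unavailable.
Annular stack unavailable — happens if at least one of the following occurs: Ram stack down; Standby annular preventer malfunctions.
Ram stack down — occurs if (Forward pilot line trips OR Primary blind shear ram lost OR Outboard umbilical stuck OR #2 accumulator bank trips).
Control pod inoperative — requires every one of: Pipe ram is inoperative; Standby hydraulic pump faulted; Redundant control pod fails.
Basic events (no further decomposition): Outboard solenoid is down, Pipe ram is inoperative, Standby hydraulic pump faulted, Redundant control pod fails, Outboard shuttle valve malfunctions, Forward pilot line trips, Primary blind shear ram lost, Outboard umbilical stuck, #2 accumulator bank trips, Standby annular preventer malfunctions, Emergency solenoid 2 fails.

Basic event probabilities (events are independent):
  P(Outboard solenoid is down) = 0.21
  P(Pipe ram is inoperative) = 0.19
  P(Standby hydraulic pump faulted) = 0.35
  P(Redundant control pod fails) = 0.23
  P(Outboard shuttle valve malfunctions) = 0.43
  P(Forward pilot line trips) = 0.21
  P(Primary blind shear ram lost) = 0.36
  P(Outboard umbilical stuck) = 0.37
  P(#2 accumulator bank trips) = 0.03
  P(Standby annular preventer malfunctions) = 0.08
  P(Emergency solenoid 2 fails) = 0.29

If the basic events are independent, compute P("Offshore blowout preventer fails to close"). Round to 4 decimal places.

P(Control pod inoperative) [AND] = 0.19 × 0.35 × 0.23 = 0.015295
P(Ram stack down) [OR] = 1 − (1−0.21) × (1−0.36) × (1−0.37) × (1−0.03) = 0.691028
P(Annular stack unavailable) [OR] = 1 − (1−0.691028) × (1−0.08) = 0.715746
P(Shear sequence unavailable) [OR] = 1 − (1−0.21) × (1−0.015295) × (1−0.43) × (1−0.715746) = 0.873958
P(Offshore blowout preventer fails to close) [AND] = 0.873958 × 0.29 = 0.253448
Rounded to 4 decimal places: P(Offshore blowout preventer fails to close) ≈ 0.2534.

0.2534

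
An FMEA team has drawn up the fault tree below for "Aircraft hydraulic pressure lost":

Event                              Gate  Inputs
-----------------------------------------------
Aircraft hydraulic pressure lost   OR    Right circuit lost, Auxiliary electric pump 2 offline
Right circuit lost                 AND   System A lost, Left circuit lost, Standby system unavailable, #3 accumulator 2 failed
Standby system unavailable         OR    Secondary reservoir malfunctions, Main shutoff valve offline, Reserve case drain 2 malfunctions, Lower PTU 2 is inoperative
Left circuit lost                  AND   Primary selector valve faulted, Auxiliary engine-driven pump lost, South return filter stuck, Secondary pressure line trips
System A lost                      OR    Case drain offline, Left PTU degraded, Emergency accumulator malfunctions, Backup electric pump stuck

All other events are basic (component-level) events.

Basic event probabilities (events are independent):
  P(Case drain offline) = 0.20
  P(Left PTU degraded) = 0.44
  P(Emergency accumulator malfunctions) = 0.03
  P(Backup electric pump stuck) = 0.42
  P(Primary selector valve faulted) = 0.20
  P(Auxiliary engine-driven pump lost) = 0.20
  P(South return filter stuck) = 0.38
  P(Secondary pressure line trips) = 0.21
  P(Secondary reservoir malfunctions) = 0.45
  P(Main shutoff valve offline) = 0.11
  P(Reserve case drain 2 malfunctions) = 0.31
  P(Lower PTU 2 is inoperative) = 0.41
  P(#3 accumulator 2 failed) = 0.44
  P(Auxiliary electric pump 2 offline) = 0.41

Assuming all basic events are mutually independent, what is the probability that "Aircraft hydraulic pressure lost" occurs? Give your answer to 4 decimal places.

0.4105

P(System A lost) [OR] = 1 − (1−0.20) × (1−0.44) × (1−0.03) × (1−0.42) = 0.747955
P(Left circuit lost) [AND] = 0.20 × 0.20 × 0.38 × 0.21 = 0.003192
P(Standby system unavailable) [OR] = 1 − (1−0.45) × (1−0.11) × (1−0.31) × (1−0.41) = 0.800725
P(Right circuit lost) [AND] = 0.747955 × 0.003192 × 0.800725 × 0.44 = 0.000841
P(Aircraft hydraulic pressure lost) [OR] = 1 − (1−0.000841) × (1−0.41) = 0.410496
Rounded to 4 decimal places: P(Aircraft hydraulic pressure lost) ≈ 0.4105.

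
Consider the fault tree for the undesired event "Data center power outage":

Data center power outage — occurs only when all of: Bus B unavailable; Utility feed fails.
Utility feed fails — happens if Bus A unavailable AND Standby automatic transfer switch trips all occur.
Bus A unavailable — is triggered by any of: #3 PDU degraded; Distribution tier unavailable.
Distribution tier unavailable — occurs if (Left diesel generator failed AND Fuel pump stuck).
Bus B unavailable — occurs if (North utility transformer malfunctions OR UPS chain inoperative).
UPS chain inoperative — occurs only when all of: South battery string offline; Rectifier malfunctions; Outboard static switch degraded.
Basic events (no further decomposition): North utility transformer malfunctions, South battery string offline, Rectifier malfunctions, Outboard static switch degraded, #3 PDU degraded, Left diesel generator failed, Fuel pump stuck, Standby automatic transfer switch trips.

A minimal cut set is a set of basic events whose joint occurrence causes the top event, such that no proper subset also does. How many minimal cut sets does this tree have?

4

UPS chain inoperative [AND]: one cut set from each child combined → 1 × 1 × 1 = 1 cut set(s).
Bus B unavailable [OR]: union of children's cut sets → 2 cut set(s).
Distribution tier unavailable [AND]: one cut set from each child combined → 1 × 1 = 1 cut set(s).
Bus A unavailable [OR]: union of children's cut sets → 2 cut set(s).
Utility feed fails [AND]: one cut set from each child combined → 2 × 1 = 2 cut set(s).
Data center power outage [AND]: one cut set from each child combined → 2 × 2 = 4 cut set(s).
Minimal cut sets: {#3 PDU degraded, North utility transformer malfunctions, Standby automatic transfer switch trips}; {Fuel pump stuck, Left diesel generator failed, North utility transformer malfunctions, Standby automatic transfer switch trips}; {#3 PDU degraded, Outboard static switch degraded, Rectifier malfunctions, South battery string offline, Standby automatic transfer switch trips}; {Fuel pump stuck, Left diesel generator failed, Outboard static switch degraded, Rectifier malfunctions, South battery string offline, Standby automatic transfer switch trips}.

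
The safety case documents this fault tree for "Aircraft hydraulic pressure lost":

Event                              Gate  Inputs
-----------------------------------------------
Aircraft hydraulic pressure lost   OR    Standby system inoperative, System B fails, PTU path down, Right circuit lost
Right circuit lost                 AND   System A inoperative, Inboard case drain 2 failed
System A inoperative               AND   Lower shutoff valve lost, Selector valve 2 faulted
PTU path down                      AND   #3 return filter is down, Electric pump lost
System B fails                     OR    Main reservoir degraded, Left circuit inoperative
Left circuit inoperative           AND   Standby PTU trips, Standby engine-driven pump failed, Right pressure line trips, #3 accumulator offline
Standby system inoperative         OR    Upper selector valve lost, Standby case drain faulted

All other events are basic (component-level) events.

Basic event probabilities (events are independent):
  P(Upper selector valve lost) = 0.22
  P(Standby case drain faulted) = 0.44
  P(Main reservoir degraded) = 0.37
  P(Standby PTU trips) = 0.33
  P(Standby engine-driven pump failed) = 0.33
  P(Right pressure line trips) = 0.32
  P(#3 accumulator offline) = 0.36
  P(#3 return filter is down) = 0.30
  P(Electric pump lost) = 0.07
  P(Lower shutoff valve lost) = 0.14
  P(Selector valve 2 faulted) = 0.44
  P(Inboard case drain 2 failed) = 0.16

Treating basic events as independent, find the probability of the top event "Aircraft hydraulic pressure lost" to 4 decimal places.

0.7366

P(Standby system inoperative) [OR] = 1 − (1−0.22) × (1−0.44) = 0.563200
P(Left circuit inoperative) [AND] = 0.33 × 0.33 × 0.32 × 0.36 = 0.012545
P(System B fails) [OR] = 1 − (1−0.37) × (1−0.012545) = 0.377903
P(PTU path down) [AND] = 0.30 × 0.07 = 0.021000
P(System A inoperative) [AND] = 0.14 × 0.44 = 0.061600
P(Right circuit lost) [AND] = 0.061600 × 0.16 = 0.009856
P(Aircraft hydraulic pressure lost) [OR] = 1 − (1−0.563200) × (1−0.377903) × (1−0.021000) × (1−0.009856) = 0.736596
Rounded to 4 decimal places: P(Aircraft hydraulic pressure lost) ≈ 0.7366.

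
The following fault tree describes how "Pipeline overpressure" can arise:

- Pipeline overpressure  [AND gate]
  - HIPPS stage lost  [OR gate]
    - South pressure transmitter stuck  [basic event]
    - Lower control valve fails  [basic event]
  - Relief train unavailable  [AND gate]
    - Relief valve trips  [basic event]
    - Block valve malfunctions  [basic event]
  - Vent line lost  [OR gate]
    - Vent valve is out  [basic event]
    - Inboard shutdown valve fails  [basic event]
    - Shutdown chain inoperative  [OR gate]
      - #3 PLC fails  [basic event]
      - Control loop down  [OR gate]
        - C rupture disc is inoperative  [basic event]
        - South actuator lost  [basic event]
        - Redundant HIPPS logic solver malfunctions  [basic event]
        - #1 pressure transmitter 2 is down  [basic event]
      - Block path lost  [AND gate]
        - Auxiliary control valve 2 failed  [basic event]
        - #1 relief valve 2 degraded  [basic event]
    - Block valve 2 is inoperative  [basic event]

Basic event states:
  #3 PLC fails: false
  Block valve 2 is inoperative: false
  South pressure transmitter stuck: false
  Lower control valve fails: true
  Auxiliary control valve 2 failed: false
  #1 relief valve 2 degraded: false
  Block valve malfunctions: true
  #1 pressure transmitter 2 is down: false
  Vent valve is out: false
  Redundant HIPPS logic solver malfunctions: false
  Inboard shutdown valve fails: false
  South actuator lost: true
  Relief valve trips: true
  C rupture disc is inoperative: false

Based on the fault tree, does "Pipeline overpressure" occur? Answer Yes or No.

HIPPS stage lost [OR]: South pressure transmitter stuck=not, Lower control valve fails=occurs → at least one input occurs → occurs.
Relief train unavailable [AND]: Relief valve trips=occurs, Block valve malfunctions=occurs → all inputs occur → occurs.
Control loop down [OR]: C rupture disc is inoperative=not, South actuator lost=occurs, Redundant HIPPS logic solver malfunctions=not, #1 pressure transmitter 2 is down=not → at least one input occurs → occurs.
Block path lost [AND]: Auxiliary control valve 2 failed=not, #1 relief valve 2 degraded=not → not all inputs occur → does not occur.
Shutdown chain inoperative [OR]: #3 PLC fails=not, Control loop down=occurs, Block path lost=not → at least one input occurs → occurs.
Vent line lost [OR]: Vent valve is out=not, Inboard shutdown valve fails=not, Shutdown chain inoperative=occurs, Block valve 2 is inoperative=not → at least one input occurs → occurs.
Pipeline overpressure [AND]: HIPPS stage lost=occurs, Relief train unavailable=occurs, Vent line lost=occurs → all inputs occur → occurs.

Yes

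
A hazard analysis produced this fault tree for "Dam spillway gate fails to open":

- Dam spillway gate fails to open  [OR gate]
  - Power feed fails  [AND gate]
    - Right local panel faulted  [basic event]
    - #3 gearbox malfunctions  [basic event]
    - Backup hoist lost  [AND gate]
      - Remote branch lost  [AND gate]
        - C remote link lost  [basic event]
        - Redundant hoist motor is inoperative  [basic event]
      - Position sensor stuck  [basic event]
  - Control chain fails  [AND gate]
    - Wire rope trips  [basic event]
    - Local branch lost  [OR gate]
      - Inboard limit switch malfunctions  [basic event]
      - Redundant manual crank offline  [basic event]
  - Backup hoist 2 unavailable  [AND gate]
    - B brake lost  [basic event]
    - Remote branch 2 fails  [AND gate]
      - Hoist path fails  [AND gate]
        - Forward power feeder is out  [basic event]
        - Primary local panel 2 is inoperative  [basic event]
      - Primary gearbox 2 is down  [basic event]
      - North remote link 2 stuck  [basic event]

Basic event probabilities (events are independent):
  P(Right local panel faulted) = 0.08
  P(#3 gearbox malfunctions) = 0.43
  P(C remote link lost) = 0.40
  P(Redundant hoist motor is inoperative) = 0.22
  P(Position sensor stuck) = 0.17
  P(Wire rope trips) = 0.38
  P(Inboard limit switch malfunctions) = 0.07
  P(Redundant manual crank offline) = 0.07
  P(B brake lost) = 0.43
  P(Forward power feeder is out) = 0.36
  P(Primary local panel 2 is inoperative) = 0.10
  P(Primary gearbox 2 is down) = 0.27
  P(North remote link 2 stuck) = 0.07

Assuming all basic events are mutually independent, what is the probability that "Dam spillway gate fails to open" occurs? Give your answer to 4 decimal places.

0.0521

P(Remote branch lost) [AND] = 0.40 × 0.22 = 0.088000
P(Backup hoist lost) [AND] = 0.088000 × 0.17 = 0.014960
P(Power feed fails) [AND] = 0.08 × 0.43 × 0.014960 = 0.000515
P(Local branch lost) [OR] = 1 − (1−0.07) × (1−0.07) = 0.135100
P(Control chain fails) [AND] = 0.38 × 0.135100 = 0.051338
P(Hoist path fails) [AND] = 0.36 × 0.10 = 0.036000
P(Remote branch 2 fails) [AND] = 0.036000 × 0.27 × 0.07 = 0.000680
P(Backup hoist 2 unavailable) [AND] = 0.43 × 0.000680 = 0.000292
P(Dam spillway gate fails to open) [OR] = 1 − (1−0.000515) × (1−0.051338) × (1−0.000292) = 0.052103
Rounded to 4 decimal places: P(Dam spillway gate fails to open) ≈ 0.0521.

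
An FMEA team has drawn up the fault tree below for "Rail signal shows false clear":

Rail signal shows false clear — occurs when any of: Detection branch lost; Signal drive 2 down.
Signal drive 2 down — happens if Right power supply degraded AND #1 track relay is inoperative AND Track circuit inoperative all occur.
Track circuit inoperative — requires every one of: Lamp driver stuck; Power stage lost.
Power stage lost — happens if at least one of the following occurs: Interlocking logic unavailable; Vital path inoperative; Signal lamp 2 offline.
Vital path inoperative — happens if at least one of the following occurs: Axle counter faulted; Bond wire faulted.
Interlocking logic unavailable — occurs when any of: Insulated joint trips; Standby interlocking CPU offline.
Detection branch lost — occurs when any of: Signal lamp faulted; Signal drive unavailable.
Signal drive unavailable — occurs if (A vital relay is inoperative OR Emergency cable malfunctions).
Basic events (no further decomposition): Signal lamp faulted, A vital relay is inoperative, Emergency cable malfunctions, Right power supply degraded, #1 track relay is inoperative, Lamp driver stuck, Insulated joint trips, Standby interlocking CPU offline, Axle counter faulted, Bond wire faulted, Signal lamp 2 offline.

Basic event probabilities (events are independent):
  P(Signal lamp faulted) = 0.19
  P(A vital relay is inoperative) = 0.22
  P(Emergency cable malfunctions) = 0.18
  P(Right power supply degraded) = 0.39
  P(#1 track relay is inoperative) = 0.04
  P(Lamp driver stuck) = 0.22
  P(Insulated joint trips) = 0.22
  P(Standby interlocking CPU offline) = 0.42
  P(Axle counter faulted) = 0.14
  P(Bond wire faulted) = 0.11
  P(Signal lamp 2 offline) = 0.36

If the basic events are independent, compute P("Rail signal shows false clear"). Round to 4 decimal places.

0.4833

P(Signal drive unavailable) [OR] = 1 − (1−0.22) × (1−0.18) = 0.360400
P(Detection branch lost) [OR] = 1 − (1−0.19) × (1−0.360400) = 0.481924
P(Interlocking logic unavailable) [OR] = 1 − (1−0.22) × (1−0.42) = 0.547600
P(Vital path inoperative) [OR] = 1 − (1−0.14) × (1−0.11) = 0.234600
P(Power stage lost) [OR] = 1 − (1−0.547600) × (1−0.234600) × (1−0.36) = 0.778389
P(Track circuit inoperative) [AND] = 0.22 × 0.778389 = 0.171246
P(Signal drive 2 down) [AND] = 0.39 × 0.04 × 0.171246 = 0.002671
P(Rail signal shows false clear) [OR] = 1 − (1−0.481924) × (1−0.002671) = 0.483308
Rounded to 4 decimal places: P(Rail signal shows false clear) ≈ 0.4833.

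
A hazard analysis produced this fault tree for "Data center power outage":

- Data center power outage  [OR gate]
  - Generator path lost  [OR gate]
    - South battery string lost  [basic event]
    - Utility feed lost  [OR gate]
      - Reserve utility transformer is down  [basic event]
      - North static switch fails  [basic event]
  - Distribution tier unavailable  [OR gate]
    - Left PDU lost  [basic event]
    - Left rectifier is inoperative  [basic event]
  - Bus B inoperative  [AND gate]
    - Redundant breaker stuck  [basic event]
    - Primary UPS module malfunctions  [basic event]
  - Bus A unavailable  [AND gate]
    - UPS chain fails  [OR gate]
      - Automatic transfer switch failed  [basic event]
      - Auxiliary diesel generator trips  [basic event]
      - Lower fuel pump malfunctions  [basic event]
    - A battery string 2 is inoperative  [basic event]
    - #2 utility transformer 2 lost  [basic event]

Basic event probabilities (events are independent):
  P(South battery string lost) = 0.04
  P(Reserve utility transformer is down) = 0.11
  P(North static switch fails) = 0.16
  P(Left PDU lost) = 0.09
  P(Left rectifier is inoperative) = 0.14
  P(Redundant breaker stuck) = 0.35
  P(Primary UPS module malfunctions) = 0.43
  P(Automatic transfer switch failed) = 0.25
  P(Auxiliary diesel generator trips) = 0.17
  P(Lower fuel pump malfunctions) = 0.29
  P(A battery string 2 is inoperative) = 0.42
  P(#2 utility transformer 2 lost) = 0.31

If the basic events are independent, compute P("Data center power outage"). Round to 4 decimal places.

P(Utility feed lost) [OR] = 1 − (1−0.11) × (1−0.16) = 0.252400
P(Generator path lost) [OR] = 1 − (1−0.04) × (1−0.252400) = 0.282304
P(Distribution tier unavailable) [OR] = 1 − (1−0.09) × (1−0.14) = 0.217400
P(Bus B inoperative) [AND] = 0.35 × 0.43 = 0.150500
P(UPS chain fails) [OR] = 1 − (1−0.25) × (1−0.17) × (1−0.29) = 0.558025
P(Bus A unavailable) [AND] = 0.558025 × 0.42 × 0.31 = 0.072655
P(Data center power outage) [OR] = 1 − (1−0.282304) × (1−0.217400) × (1−0.150500) × (1−0.072655) = 0.557529
Rounded to 4 decimal places: P(Data center power outage) ≈ 0.5575.

0.5575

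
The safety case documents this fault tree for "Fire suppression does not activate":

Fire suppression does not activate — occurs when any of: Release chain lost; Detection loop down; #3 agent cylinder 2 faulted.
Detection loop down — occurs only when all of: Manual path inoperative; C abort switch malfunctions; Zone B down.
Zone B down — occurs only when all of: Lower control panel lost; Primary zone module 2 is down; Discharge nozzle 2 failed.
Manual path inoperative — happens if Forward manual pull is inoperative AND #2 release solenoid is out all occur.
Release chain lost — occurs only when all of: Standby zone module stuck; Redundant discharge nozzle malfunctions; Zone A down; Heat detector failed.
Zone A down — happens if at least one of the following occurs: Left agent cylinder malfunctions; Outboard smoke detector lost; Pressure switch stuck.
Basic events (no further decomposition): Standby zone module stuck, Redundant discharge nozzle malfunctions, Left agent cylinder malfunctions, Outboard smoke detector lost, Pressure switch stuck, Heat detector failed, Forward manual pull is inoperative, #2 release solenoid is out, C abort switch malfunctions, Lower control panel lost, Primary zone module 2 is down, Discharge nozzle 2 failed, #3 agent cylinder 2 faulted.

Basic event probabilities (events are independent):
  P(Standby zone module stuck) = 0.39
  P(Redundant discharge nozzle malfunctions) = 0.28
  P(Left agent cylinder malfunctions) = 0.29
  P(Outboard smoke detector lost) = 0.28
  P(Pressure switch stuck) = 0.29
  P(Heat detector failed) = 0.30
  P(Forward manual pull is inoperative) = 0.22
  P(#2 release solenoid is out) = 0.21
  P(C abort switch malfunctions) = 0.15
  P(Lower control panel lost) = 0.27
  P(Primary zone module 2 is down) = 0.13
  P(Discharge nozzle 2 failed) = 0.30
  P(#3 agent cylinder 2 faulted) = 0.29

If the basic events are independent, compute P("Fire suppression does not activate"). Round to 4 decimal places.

0.3049

P(Zone A down) [OR] = 1 − (1−0.29) × (1−0.28) × (1−0.29) = 0.637048
P(Release chain lost) [AND] = 0.39 × 0.28 × 0.637048 × 0.30 = 0.020870
P(Manual path inoperative) [AND] = 0.22 × 0.21 = 0.046200
P(Zone B down) [AND] = 0.27 × 0.13 × 0.30 = 0.010530
P(Detection loop down) [AND] = 0.046200 × 0.15 × 0.010530 = 0.000073
P(Fire suppression does not activate) [OR] = 1 − (1−0.020870) × (1−0.000073) × (1−0.29) = 0.304868
Rounded to 4 decimal places: P(Fire suppression does not activate) ≈ 0.3049.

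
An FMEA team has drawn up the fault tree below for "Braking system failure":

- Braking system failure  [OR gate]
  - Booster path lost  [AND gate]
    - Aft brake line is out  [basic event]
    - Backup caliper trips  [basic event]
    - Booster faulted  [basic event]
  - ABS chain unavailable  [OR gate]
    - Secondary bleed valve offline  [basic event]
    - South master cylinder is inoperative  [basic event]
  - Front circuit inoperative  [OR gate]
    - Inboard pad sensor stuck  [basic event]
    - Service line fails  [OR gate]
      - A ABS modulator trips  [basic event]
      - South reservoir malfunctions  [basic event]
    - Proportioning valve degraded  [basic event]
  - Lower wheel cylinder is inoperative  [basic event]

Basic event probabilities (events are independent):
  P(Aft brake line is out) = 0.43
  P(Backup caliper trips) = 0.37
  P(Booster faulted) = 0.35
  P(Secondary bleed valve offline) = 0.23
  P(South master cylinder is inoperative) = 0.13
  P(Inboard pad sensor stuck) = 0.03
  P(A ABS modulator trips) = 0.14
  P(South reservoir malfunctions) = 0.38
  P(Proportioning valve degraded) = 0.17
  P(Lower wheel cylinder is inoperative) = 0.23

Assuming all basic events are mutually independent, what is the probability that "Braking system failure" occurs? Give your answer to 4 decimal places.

P(Booster path lost) [AND] = 0.43 × 0.37 × 0.35 = 0.055685
P(ABS chain unavailable) [OR] = 1 − (1−0.23) × (1−0.13) = 0.330100
P(Service line fails) [OR] = 1 − (1−0.14) × (1−0.38) = 0.466800
P(Front circuit inoperative) [OR] = 1 − (1−0.03) × (1−0.466800) × (1−0.17) = 0.570721
P(Braking system failure) [OR] = 1 − (1−0.055685) × (1−0.330100) × (1−0.570721) × (1−0.23) = 0.790898
Rounded to 4 decimal places: P(Braking system failure) ≈ 0.7909.

0.7909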